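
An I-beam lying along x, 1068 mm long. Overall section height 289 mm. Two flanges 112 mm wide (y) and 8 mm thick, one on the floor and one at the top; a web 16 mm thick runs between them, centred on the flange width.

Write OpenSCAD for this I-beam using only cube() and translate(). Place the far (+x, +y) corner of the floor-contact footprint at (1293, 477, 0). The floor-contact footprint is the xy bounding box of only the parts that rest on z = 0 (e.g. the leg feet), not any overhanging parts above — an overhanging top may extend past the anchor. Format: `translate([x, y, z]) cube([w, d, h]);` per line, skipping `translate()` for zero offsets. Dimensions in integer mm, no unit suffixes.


translate([225, 365, 0]) cube([1068, 112, 8]);
translate([225, 413, 8]) cube([1068, 16, 273]);
translate([225, 365, 281]) cube([1068, 112, 8]);


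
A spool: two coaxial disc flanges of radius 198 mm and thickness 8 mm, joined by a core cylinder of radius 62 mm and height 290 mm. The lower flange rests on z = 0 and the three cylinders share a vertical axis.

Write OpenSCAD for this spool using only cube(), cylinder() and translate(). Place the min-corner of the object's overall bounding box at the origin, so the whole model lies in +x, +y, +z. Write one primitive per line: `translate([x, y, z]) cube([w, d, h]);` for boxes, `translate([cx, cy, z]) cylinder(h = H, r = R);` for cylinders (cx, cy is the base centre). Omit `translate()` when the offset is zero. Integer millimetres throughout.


translate([198, 198, 0]) cylinder(h = 8, r = 198);
translate([198, 198, 8]) cylinder(h = 290, r = 62);
translate([198, 198, 298]) cylinder(h = 8, r = 198);


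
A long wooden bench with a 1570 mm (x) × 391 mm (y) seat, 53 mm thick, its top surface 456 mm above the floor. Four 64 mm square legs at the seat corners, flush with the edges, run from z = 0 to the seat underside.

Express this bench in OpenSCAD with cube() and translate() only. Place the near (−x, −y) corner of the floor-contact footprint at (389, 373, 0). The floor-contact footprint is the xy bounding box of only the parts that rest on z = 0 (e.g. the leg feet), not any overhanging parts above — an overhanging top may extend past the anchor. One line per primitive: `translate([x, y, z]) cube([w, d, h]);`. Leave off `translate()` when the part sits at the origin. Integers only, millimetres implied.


// leg_h = 456 − 53 = 403
translate([389, 373, 403]) cube([1570, 391, 53]);
translate([389, 373, 0]) cube([64, 64, 403]);
translate([389, 700, 0]) cube([64, 64, 403]);
translate([1895, 373, 0]) cube([64, 64, 403]);
translate([1895, 700, 0]) cube([64, 64, 403]);


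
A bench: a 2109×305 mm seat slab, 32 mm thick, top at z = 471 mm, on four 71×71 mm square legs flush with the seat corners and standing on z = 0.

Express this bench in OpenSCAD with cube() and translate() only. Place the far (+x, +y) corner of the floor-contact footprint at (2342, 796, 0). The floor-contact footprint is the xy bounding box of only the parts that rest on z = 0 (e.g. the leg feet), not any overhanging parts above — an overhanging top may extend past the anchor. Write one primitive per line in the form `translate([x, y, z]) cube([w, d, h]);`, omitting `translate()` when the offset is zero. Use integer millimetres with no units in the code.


translate([233, 491, 439]) cube([2109, 305, 32]);
translate([233, 491, 0]) cube([71, 71, 439]);
translate([233, 725, 0]) cube([71, 71, 439]);
translate([2271, 491, 0]) cube([71, 71, 439]);
translate([2271, 725, 0]) cube([71, 71, 439]);


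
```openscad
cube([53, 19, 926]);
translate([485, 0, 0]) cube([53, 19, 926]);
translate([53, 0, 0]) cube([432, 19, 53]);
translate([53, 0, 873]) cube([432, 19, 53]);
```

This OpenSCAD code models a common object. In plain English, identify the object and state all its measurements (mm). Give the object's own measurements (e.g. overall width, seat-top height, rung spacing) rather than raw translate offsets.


A rectangular picture frame lying in the x–z plane (depth along y). The opening is 432 mm wide (x) by 820 mm tall (z), surrounded by a border 53 mm wide on all four sides. The frame is 19 mm deep and is made of two full-height vertical stiles with two horizontal rails fitted between them.


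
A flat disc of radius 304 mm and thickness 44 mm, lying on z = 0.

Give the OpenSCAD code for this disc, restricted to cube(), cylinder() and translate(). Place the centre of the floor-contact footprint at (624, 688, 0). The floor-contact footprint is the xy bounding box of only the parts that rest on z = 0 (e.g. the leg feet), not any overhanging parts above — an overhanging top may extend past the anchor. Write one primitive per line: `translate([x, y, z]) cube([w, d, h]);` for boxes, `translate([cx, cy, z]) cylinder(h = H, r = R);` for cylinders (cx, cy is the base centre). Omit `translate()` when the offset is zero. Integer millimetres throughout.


translate([624, 688, 0]) cylinder(h = 44, r = 304);


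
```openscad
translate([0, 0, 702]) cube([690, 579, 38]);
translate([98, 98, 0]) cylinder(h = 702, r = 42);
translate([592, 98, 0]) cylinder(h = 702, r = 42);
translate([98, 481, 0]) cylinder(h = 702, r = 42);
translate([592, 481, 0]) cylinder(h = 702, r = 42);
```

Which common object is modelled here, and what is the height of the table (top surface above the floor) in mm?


A table. The table height is 740 mm.

A 690×579×38 slab sits at z = 702 on four Ø84 mm round legs — a table. The top surface is at 702 + 38 = 740 mm.


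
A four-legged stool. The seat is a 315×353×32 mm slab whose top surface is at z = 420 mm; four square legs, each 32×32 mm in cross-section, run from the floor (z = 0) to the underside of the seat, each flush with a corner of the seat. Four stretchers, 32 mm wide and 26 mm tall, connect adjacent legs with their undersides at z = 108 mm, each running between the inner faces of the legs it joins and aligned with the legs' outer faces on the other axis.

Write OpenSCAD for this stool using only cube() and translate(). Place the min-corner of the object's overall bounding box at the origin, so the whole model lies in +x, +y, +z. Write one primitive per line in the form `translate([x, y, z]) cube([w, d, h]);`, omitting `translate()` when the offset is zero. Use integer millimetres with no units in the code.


translate([0, 0, 388]) cube([315, 353, 32]);
cube([32, 32, 388]);
translate([283, 0, 0]) cube([32, 32, 388]);
translate([0, 321, 0]) cube([32, 32, 388]);
translate([283, 321, 0]) cube([32, 32, 388]);
translate([32, 0, 108]) cube([251, 32, 26]);
translate([32, 321, 108]) cube([251, 32, 26]);
translate([0, 32, 108]) cube([32, 289, 26]);
translate([283, 32, 108]) cube([32, 289, 26]);


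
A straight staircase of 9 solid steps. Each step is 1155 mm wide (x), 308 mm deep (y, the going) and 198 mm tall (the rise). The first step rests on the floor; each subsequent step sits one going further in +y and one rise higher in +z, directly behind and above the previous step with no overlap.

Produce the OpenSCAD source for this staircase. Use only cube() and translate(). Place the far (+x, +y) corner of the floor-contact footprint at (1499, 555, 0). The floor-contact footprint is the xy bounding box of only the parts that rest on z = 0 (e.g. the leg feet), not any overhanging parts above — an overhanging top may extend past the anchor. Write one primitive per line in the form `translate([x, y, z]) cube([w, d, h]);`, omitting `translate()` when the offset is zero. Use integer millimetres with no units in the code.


translate([344, 247, 0]) cube([1155, 308, 198]);
translate([344, 555, 198]) cube([1155, 308, 198]);
translate([344, 863, 396]) cube([1155, 308, 198]);
translate([344, 1171, 594]) cube([1155, 308, 198]);
translate([344, 1479, 792]) cube([1155, 308, 198]);
translate([344, 1787, 990]) cube([1155, 308, 198]);
translate([344, 2095, 1188]) cube([1155, 308, 198]);
translate([344, 2403, 1386]) cube([1155, 308, 198]);
translate([344, 2711, 1584]) cube([1155, 308, 198]);


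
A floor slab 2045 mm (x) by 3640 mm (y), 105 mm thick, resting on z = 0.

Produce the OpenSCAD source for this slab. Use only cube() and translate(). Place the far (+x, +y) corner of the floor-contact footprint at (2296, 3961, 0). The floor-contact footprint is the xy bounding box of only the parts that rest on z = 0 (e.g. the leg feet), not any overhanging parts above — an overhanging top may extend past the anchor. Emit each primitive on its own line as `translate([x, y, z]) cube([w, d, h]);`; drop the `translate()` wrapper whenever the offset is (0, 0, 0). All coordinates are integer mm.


translate([251, 321, 0]) cube([2045, 3640, 105]);


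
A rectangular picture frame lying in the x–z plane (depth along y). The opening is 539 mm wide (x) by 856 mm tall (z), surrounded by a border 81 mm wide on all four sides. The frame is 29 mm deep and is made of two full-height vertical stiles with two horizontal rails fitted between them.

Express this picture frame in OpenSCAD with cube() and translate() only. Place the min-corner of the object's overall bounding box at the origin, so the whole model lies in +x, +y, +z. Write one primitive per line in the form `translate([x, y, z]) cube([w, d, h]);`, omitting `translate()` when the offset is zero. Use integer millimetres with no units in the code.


cube([81, 29, 1018]);
translate([620, 0, 0]) cube([81, 29, 1018]);
translate([81, 0, 0]) cube([539, 29, 81]);
translate([81, 0, 937]) cube([539, 29, 81]);


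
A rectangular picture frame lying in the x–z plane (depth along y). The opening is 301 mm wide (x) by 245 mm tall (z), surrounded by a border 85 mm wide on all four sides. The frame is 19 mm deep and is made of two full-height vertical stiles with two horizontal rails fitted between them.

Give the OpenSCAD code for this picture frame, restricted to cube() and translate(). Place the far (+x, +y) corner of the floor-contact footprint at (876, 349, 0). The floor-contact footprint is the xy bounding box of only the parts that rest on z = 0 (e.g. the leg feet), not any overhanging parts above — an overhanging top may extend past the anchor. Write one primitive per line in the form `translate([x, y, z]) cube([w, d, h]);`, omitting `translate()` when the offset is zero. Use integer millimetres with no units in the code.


translate([405, 330, 0]) cube([85, 19, 415]);
translate([791, 330, 0]) cube([85, 19, 415]);
translate([490, 330, 0]) cube([301, 19, 85]);
translate([490, 330, 330]) cube([301, 19, 85]);


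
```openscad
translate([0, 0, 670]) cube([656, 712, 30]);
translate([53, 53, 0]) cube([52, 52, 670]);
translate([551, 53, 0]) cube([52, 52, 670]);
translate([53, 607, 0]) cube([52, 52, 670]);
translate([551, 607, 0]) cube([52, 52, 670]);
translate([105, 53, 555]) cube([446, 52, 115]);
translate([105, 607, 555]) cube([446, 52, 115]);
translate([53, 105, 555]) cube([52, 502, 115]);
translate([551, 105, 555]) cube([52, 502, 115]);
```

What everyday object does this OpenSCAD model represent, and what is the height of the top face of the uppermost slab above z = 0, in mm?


A table. The table height is 700 mm.

A 656×712×30 slab sits at z = 670 on four 52 mm square posts — a table. The top surface is at 670 + 30 = 700 mm.


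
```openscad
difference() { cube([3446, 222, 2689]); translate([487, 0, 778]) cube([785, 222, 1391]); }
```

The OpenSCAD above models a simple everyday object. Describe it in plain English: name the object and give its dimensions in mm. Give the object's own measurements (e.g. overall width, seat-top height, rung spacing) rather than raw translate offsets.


A wall 3446 mm long (x), 222 mm thick (y), 2689 mm tall, with a rectangular window opening cut through it. The opening is 785 mm wide and 1391 mm tall; its sill is at z = 778 mm and its near (−x) edge is 487 mm from the wall's −x end. The opening passes through the full wall thickness.


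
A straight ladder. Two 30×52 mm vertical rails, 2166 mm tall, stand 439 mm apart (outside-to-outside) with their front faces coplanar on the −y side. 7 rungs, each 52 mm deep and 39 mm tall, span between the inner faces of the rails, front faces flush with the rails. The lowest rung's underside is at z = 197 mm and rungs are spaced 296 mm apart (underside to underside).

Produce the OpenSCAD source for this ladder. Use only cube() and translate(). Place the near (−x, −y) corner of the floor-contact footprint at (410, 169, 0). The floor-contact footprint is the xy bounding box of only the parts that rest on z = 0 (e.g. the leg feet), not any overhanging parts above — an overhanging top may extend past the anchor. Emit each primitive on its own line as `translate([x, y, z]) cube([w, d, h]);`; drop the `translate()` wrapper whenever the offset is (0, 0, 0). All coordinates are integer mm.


translate([410, 169, 0]) cube([30, 52, 2166]);
translate([819, 169, 0]) cube([30, 52, 2166]);
translate([440, 169, 197]) cube([379, 52, 39]);
translate([440, 169, 493]) cube([379, 52, 39]);
translate([440, 169, 789]) cube([379, 52, 39]);
translate([440, 169, 1085]) cube([379, 52, 39]);
translate([440, 169, 1381]) cube([379, 52, 39]);
translate([440, 169, 1677]) cube([379, 52, 39]);
translate([440, 169, 1973]) cube([379, 52, 39]);


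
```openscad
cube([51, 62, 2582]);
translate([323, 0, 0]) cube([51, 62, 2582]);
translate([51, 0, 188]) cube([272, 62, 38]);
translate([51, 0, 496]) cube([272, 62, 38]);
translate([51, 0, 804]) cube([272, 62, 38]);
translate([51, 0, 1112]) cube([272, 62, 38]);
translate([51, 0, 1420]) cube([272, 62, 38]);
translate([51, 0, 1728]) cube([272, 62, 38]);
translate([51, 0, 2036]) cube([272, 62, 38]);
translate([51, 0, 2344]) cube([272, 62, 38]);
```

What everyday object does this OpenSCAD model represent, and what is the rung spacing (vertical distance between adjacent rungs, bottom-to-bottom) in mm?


A ladder. The rung spacing is 308 mm.

Two tall 51×62 posts with 8 short bars between them — a ladder. Adjacent rungs sit at z = 188 and z = 496, so the spacing is 496 − 188 = 308 mm.


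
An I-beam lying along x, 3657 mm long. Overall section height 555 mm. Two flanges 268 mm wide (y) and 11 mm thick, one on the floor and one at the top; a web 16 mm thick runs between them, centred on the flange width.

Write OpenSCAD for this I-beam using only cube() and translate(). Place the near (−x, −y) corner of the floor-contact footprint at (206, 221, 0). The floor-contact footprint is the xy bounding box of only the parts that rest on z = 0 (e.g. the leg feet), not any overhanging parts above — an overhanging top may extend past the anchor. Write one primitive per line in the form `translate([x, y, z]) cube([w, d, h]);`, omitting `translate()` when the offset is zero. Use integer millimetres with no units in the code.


translate([206, 221, 0]) cube([3657, 268, 11]);
translate([206, 347, 11]) cube([3657, 16, 533]);
translate([206, 221, 544]) cube([3657, 268, 11]);


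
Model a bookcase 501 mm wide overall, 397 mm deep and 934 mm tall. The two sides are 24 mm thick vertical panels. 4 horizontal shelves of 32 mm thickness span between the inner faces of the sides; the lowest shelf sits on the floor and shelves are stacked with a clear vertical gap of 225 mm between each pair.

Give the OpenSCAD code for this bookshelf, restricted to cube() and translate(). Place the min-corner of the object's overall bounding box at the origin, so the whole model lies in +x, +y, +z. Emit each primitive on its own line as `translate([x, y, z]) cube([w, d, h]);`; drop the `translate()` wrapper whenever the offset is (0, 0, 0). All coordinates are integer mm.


cube([24, 397, 934]);
translate([477, 0, 0]) cube([24, 397, 934]);
translate([24, 0, 0]) cube([453, 397, 32]);
translate([24, 0, 257]) cube([453, 397, 32]);
translate([24, 0, 514]) cube([453, 397, 32]);
translate([24, 0, 771]) cube([453, 397, 32]);


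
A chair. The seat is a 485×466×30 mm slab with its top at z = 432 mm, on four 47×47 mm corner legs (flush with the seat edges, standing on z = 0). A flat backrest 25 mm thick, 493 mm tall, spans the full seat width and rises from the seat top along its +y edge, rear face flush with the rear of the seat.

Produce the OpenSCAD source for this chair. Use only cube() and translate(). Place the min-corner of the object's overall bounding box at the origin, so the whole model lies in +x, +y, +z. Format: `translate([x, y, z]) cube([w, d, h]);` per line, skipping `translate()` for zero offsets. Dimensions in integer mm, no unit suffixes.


// leg_h = 432 - 30 = 402
translate([0, 0, 402]) cube([485, 466, 30]);
cube([47, 47, 402]);
translate([438, 0, 0]) cube([47, 47, 402]);
translate([0, 419, 0]) cube([47, 47, 402]);
translate([438, 419, 0]) cube([47, 47, 402]);
translate([0, 441, 432]) cube([485, 25, 493]);


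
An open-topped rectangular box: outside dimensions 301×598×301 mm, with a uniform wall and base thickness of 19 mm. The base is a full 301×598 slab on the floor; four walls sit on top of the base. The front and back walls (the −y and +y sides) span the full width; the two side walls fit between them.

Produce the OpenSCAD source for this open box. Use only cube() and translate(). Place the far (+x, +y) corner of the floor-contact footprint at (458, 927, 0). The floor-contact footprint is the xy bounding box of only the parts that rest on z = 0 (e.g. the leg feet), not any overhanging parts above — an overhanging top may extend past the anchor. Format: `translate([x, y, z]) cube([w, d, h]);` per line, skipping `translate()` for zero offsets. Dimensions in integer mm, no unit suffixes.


translate([157, 329, 0]) cube([301, 598, 19]);
translate([157, 329, 19]) cube([301, 19, 282]);
translate([157, 908, 19]) cube([301, 19, 282]);
translate([157, 348, 19]) cube([19, 560, 282]);
translate([439, 348, 19]) cube([19, 560, 282]);


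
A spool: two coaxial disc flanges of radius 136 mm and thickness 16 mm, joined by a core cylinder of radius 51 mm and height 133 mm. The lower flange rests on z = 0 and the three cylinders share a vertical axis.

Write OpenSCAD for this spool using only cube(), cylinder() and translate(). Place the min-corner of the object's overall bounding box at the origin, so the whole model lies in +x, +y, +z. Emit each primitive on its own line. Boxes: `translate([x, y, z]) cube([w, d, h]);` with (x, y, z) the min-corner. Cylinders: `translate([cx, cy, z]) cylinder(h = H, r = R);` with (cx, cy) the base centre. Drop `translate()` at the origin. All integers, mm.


translate([136, 136, 0]) cylinder(h = 16, r = 136);
translate([136, 136, 16]) cylinder(h = 133, r = 51);
translate([136, 136, 149]) cylinder(h = 16, r = 136);


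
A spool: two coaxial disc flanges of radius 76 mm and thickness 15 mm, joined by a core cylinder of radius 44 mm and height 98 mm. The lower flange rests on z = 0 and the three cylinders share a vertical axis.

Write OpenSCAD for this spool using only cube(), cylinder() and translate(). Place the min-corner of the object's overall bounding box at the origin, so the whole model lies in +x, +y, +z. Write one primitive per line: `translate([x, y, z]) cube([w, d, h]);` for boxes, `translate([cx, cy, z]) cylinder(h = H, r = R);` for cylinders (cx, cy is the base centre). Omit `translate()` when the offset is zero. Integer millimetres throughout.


translate([76, 76, 0]) cylinder(h = 15, r = 76);
translate([76, 76, 15]) cylinder(h = 98, r = 44);
translate([76, 76, 113]) cylinder(h = 15, r = 76);


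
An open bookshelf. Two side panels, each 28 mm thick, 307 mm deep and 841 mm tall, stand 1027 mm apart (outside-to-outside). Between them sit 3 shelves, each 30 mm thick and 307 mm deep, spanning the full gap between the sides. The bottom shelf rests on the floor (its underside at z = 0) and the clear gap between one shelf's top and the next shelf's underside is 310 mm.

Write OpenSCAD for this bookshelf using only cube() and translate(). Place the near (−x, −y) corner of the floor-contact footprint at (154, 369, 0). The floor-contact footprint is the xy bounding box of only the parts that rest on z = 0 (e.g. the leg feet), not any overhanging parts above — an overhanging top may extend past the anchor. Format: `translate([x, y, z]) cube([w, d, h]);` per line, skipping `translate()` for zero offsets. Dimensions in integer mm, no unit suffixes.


translate([154, 369, 0]) cube([28, 307, 841]);
translate([1153, 369, 0]) cube([28, 307, 841]);
translate([182, 369, 0]) cube([971, 307, 30]);
translate([182, 369, 340]) cube([971, 307, 30]);
translate([182, 369, 680]) cube([971, 307, 30]);


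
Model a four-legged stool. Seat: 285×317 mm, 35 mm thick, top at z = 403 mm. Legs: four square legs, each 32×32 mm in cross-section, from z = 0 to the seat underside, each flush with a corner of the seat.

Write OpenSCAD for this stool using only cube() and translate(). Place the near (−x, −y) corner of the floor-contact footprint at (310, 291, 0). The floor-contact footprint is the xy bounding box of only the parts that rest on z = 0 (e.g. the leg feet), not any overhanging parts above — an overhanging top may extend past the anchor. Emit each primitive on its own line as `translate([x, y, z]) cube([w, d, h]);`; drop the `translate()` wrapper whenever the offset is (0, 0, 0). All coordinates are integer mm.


translate([310, 291, 368]) cube([285, 317, 35]);
translate([310, 291, 0]) cube([32, 32, 368]);
translate([563, 291, 0]) cube([32, 32, 368]);
translate([310, 576, 0]) cube([32, 32, 368]);
translate([563, 576, 0]) cube([32, 32, 368]);


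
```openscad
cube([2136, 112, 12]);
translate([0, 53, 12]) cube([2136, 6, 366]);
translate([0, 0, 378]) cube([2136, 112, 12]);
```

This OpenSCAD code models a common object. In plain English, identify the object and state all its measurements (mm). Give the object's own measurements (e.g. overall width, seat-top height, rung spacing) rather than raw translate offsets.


An I-beam lying along x, 2136 mm long. Overall section height 390 mm. Two flanges 112 mm wide (y) and 12 mm thick, one on the floor and one at the top; a web 6 mm thick runs between them, centred on the flange width.


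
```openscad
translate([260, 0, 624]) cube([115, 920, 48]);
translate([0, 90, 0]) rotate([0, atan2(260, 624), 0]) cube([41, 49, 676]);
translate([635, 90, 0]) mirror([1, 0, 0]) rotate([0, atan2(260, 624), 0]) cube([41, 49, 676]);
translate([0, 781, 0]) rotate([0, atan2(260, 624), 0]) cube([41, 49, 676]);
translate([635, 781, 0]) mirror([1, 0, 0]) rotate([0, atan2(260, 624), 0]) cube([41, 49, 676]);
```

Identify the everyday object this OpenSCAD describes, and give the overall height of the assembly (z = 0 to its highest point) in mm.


A sawhorse. The overall height is 672 mm.

A beam across two mirrored pairs of raked legs — a sawhorse. The beam's underside is at z = 624 (matching the legs' vertical rise in atan2(260, 624)) and the beam is 48 mm tall, so its top is at 624 + 48 = 672 mm. The raked legs top out at the beam's underside, so that is the highest point.


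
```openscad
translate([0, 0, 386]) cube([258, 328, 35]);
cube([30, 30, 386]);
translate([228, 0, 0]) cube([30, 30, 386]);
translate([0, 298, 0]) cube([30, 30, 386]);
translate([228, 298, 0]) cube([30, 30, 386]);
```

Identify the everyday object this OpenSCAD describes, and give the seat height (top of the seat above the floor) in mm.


A stool. The seat height is 421 mm.

A 258×328×35 slab at z = 386 on four corner posts — a stool. The seat top is 386 + 35 = 421 mm.


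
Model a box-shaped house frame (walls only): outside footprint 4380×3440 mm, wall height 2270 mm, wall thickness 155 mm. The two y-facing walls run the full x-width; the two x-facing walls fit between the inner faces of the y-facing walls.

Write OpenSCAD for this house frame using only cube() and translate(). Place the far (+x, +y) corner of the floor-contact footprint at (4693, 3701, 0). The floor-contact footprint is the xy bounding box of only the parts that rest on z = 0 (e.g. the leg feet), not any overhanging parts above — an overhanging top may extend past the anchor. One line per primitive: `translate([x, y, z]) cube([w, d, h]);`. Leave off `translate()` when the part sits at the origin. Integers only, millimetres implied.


translate([313, 261, 0]) cube([4380, 155, 2270]);
translate([313, 3546, 0]) cube([4380, 155, 2270]);
translate([313, 416, 0]) cube([155, 3130, 2270]);
translate([4538, 416, 0]) cube([155, 3130, 2270]);


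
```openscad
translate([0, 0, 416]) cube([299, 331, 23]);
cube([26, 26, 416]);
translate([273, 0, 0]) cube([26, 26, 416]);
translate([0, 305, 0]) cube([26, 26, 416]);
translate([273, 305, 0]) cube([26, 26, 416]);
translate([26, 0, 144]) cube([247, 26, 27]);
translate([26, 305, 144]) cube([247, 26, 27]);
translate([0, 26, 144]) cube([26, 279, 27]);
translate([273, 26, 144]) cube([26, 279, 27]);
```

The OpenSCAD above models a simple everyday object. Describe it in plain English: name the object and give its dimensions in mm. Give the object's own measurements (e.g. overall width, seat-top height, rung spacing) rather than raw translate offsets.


A four-legged stool. The seat is a 299×331×23 mm slab whose top surface is at z = 439 mm; four square legs, each 26×26 mm in cross-section, run from the floor (z = 0) to the underside of the seat, each flush with a corner of the seat. Four stretchers, 26 mm wide and 27 mm tall, connect adjacent legs with their undersides at z = 144 mm, each running between the inner faces of the legs it joins and aligned with the legs' outer faces on the other axis.


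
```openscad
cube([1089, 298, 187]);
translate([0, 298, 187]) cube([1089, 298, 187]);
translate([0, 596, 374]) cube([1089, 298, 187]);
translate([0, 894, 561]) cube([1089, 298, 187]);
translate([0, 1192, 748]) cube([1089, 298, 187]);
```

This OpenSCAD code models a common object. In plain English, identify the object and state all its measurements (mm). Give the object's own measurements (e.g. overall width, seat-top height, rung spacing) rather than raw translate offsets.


A straight staircase of 5 solid steps. Each step is 1089 mm wide (x), 298 mm deep (y, the going) and 187 mm tall (the rise). The first step rests on the floor; each subsequent step sits one going further in +y and one rise higher in +z, directly behind and above the previous step with no overlap.


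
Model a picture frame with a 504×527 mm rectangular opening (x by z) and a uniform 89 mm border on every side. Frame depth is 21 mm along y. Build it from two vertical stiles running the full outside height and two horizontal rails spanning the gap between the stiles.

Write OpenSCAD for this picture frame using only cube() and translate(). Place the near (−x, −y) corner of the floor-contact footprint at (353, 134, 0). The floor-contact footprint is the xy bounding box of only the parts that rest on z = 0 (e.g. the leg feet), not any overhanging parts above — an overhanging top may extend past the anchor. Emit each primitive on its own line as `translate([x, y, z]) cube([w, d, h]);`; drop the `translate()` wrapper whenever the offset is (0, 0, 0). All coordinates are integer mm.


translate([353, 134, 0]) cube([89, 21, 705]);
translate([946, 134, 0]) cube([89, 21, 705]);
translate([442, 134, 0]) cube([504, 21, 89]);
translate([442, 134, 616]) cube([504, 21, 89]);


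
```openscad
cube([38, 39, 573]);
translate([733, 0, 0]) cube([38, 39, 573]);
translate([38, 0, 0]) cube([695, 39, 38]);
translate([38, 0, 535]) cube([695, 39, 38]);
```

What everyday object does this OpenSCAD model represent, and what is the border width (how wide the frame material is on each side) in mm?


A picture frame. The border width is 38 mm.

Four thin pieces enclosing a rectangular opening — a picture frame. The two full-height stiles are 573 mm tall; the top rail sits at z = 535 and is 38 mm tall, so the border above the opening is 573 − 535 = 38 mm, matching the stile x-width.


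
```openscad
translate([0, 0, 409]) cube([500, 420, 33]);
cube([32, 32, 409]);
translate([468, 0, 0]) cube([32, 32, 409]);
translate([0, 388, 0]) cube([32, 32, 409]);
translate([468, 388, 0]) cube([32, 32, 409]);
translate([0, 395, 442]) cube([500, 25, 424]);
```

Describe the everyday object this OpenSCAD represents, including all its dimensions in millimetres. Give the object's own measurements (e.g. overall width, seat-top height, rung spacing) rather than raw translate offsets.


A chair. The seat is a 500×420×33 mm slab with its top at z = 442 mm, on four 32×32 mm corner legs (flush with the seat edges, standing on z = 0). A flat backrest 25 mm thick, 424 mm tall, spans the full seat width and rises from the seat top along its +y edge, rear face flush with the rear of the seat.


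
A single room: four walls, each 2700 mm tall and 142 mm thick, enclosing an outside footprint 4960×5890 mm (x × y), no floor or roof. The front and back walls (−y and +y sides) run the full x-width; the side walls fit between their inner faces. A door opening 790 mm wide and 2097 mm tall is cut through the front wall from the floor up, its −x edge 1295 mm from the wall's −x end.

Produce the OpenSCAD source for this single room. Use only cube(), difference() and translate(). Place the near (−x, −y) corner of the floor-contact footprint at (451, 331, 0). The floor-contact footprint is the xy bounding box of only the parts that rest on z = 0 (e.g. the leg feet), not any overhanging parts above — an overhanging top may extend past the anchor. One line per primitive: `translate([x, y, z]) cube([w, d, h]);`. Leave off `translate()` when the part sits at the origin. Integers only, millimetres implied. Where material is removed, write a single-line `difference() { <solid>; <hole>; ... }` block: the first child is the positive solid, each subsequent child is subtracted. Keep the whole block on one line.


difference() { translate([451, 331, 0]) cube([4960, 142, 2700]); translate([1746, 331, 0]) cube([790, 142, 2097]); }
translate([451, 6079, 0]) cube([4960, 142, 2700]);
translate([451, 473, 0]) cube([142, 5606, 2700]);
translate([5269, 473, 0]) cube([142, 5606, 2700]);


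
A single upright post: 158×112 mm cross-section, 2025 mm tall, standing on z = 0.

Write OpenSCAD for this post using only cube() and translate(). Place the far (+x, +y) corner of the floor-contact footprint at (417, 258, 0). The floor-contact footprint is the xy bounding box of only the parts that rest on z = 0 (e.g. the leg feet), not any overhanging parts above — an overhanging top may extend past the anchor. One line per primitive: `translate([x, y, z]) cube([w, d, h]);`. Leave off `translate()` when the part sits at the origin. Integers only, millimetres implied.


translate([259, 146, 0]) cube([158, 112, 2025]);


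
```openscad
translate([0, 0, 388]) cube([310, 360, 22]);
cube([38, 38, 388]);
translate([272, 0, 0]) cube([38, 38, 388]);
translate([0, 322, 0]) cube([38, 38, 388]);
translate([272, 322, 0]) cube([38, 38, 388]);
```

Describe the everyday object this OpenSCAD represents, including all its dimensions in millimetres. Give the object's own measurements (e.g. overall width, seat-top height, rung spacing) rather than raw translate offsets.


A four-legged stool. The seat is a 310×360×22 mm slab whose top surface is at z = 410 mm; four square legs, each 38×38 mm in cross-section, run from the floor (z = 0) to the underside of the seat, each flush with a corner of the seat.


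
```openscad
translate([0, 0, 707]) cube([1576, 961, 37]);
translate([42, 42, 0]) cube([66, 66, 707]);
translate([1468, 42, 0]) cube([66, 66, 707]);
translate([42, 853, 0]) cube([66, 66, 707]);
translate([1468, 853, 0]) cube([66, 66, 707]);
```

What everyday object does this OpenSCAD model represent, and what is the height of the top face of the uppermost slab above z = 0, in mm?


A table. The table height is 744 mm.

A 1576×961×37 slab sits at z = 707 on four 66 mm square posts — a table. The top surface is at 707 + 37 = 744 mm.


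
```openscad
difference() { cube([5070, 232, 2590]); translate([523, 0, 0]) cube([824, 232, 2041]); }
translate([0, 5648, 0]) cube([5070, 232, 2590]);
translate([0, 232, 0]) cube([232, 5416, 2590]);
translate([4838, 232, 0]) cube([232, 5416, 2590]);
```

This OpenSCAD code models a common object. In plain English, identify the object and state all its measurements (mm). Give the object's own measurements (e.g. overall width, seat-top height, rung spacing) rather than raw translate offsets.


A single room: four walls, each 2590 mm tall and 232 mm thick, enclosing an outside footprint 5070×5880 mm (x × y), no floor or roof. The front and back walls (−y and +y sides) run the full x-width; the side walls fit between their inner faces. A door opening 824 mm wide and 2041 mm tall is cut through the front wall from the floor up, its −x edge 523 mm from the wall's −x end.


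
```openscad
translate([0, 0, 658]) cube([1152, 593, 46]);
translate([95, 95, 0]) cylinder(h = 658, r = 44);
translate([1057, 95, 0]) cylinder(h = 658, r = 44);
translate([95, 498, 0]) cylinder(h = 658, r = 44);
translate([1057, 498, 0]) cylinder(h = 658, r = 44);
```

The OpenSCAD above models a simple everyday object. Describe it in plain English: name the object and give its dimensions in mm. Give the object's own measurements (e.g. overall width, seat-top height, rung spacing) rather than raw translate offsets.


A rectangular dining table. The top is 1152×593×46 mm with its upper surface at z = 704 mm. It stands on four round legs of 88 mm diameter, each leg's bounding box inset 51 mm from the nearest pair of top edges, running from the floor to the underside of the top.


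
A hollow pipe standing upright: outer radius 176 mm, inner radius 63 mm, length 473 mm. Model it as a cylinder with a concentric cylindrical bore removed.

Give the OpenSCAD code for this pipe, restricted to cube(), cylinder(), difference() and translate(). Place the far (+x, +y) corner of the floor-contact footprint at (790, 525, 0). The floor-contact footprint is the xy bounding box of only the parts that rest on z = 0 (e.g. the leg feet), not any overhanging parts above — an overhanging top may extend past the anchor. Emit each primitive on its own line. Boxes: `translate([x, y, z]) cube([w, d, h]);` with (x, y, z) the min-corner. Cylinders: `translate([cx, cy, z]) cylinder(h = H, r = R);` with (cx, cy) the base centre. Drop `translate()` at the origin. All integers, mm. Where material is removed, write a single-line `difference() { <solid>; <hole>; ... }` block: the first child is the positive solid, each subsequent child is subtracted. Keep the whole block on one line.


difference() { translate([614, 349, 0]) cylinder(h = 473, r = 176); translate([614, 349, 0]) cylinder(h = 473, r = 63); }


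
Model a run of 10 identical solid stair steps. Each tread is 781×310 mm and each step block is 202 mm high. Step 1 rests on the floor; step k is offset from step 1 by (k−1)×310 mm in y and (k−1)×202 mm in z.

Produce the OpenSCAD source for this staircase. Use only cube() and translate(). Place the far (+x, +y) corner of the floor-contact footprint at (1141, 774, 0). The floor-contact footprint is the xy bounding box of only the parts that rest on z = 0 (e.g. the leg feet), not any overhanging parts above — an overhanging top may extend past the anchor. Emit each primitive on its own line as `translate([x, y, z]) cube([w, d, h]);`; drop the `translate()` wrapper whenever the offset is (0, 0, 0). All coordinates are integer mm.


translate([360, 464, 0]) cube([781, 310, 202]);
translate([360, 774, 202]) cube([781, 310, 202]);
translate([360, 1084, 404]) cube([781, 310, 202]);
translate([360, 1394, 606]) cube([781, 310, 202]);
translate([360, 1704, 808]) cube([781, 310, 202]);
translate([360, 2014, 1010]) cube([781, 310, 202]);
translate([360, 2324, 1212]) cube([781, 310, 202]);
translate([360, 2634, 1414]) cube([781, 310, 202]);
translate([360, 2944, 1616]) cube([781, 310, 202]);
translate([360, 3254, 1818]) cube([781, 310, 202]);


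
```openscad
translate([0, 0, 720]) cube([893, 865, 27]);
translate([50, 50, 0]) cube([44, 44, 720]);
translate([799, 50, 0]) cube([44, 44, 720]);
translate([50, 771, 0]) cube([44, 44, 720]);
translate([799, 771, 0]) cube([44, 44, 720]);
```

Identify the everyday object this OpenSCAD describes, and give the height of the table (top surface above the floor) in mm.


A table. The table height is 747 mm.

A 893×865×27 slab sits at z = 720 on four 44 mm square posts — a table. The top surface is at 720 + 27 = 747 mm.


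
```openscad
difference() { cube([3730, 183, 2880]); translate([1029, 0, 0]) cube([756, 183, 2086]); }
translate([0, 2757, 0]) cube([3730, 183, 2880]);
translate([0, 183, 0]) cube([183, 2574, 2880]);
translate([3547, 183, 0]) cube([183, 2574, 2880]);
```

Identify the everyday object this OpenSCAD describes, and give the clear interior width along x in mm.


A single room. The interior width is 3364 mm.

Four walls enclosing a rectangle with a door in the front wall — a room. Outside width 3730 minus two 183 mm walls gives 3364 mm.


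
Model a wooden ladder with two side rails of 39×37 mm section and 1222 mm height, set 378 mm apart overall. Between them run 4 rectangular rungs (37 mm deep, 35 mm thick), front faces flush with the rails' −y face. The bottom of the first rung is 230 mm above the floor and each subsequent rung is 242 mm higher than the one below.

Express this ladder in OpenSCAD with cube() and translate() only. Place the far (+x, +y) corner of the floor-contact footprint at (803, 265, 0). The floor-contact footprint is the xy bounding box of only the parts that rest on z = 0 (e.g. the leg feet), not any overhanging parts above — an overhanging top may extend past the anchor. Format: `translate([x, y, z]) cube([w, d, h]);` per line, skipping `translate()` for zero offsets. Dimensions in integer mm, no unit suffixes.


translate([425, 228, 0]) cube([39, 37, 1222]);
translate([764, 228, 0]) cube([39, 37, 1222]);
translate([464, 228, 230]) cube([300, 37, 35]);
translate([464, 228, 472]) cube([300, 37, 35]);
translate([464, 228, 714]) cube([300, 37, 35]);
translate([464, 228, 956]) cube([300, 37, 35]);


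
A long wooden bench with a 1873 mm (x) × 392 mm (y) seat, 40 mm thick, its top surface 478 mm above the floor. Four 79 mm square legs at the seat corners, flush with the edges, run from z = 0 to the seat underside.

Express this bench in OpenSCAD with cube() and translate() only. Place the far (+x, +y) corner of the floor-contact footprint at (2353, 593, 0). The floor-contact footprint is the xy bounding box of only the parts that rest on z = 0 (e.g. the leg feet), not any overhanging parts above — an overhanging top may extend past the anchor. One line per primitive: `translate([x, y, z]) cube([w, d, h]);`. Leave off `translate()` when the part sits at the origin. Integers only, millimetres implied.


translate([480, 201, 438]) cube([1873, 392, 40]);
translate([480, 201, 0]) cube([79, 79, 438]);
translate([480, 514, 0]) cube([79, 79, 438]);
translate([2274, 201, 0]) cube([79, 79, 438]);
translate([2274, 514, 0]) cube([79, 79, 438]);


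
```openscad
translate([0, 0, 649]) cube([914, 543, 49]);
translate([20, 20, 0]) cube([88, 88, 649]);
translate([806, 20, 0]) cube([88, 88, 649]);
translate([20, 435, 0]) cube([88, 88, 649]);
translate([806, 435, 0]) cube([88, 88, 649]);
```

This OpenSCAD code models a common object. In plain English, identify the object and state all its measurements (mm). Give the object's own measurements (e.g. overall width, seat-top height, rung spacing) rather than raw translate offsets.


A rectangular dining table. The top is 914×543×49 mm with its upper surface at z = 698 mm. It stands on four 88×88 mm square legs, each inset 20 mm from the nearest pair of top edges, running from the floor to the underside of the top.


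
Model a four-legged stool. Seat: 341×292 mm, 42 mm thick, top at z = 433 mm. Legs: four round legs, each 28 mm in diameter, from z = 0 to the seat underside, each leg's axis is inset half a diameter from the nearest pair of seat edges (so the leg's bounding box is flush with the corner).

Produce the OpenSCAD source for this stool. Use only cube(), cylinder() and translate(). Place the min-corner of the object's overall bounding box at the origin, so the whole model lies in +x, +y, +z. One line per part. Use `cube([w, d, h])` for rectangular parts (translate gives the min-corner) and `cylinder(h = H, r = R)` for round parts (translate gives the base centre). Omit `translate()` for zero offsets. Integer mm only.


// leg_h = 433 - 42 = 391
translate([0, 0, 391]) cube([341, 292, 42]);
translate([14, 14, 0]) cylinder(h = 391, r = 14);
translate([327, 14, 0]) cylinder(h = 391, r = 14);
translate([14, 278, 0]) cylinder(h = 391, r = 14);
translate([327, 278, 0]) cylinder(h = 391, r = 14);
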